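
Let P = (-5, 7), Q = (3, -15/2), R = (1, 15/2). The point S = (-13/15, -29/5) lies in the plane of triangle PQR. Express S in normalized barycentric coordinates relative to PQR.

(3/5, 13/15, -7/15)

Signed area of the reference triangle: [PQR] = ½·((-5)·(-15/2−(15/2)) + 3·(15/2−7) + 1·(7−(-15/2))) = ½·(75 + 3/2 + 29/2) = 91/2.
[SQR] = ½·((-13/15)·(-15/2−(15/2)) + 3·(15/2−(-29/5)) + 1·(-29/5−(-15/2))) = ½·(13 + 399/10 + 17/10) = 273/10, so the P-coordinate is (273/10)/(91/2) = 3/5.
[PSR] = ½·((-5)·(-29/5−(15/2)) + (-13/15)·(15/2−7) + 1·(7−(-29/5))) = ½·(133/2 − 13/30 + 64/5) = 1183/30, so the Q-coordinate is 13/15.
[PQS] = ½·((-5)·(-15/2−(-29/5)) + 3·(-29/5−7) + (-13/15)·(7−(-15/2))) = ½·(17/2 − 192/5 − 377/30) = -637/30, so the R-coordinate is -7/15.
Check: 3/5 + 13/15 − 7/15 = 1.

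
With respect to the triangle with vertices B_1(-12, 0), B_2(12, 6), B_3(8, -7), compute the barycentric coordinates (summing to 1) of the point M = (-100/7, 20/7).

(8/7, 1/7, -2/7)

Signed area of the reference triangle: [B_1B_2B_3] = ½·((-12)·(6−(-7)) + 12·(-7−0) + 8·(0−6)) = ½·(-156 − 84 − 48) = -144.
[MB_2B_3] = ½·((-100/7)·(6−(-7)) + 12·(-7−(20/7)) + 8·(20/7−6)) = ½·(-1300/7 − 828/7 − 176/7) = -1152/7, so the B_1-coordinate is (-1152/7)/(-144) = 8/7.
[B_1MB_3] = ½·((-12)·(20/7−(-7)) + (-100/7)·(-7−0) + 8·(0−(20/7))) = ½·(-828/7 + 100 − 160/7) = -144/7, so the B_2-coordinate is 1/7.
[B_1B_2M] = ½·((-12)·(6−(20/7)) + 12·(20/7−0) + (-100/7)·(0−6)) = ½·(-264/7 + 240/7 + 600/7) = 288/7, so the B_3-coordinate is -2/7.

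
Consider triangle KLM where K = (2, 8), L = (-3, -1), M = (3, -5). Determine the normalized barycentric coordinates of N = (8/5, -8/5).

(1/5, 1/5, 3/5)

Signed area of the reference triangle: [KLM] = ½·(2·(-1−(-5)) + (-3)·(-5−8) + 3·(8−(-1))) = ½·(8 + 39 + 27) = 37.
[NLM] = ½·((8/5)·(-1−(-5)) + (-3)·(-5−(-8/5)) + 3·(-8/5−(-1))) = ½·(32/5 + 51/5 − 9/5) = 37/5, so the K-coordinate is (37/5)/37 = 1/5.
[KNM] = ½·(2·(-8/5−(-5)) + (8/5)·(-5−8) + 3·(8−(-8/5))) = ½·(34/5 − 104/5 + 144/5) = 37/5, so the L-coordinate is 1/5.
[KLN] = ½·(2·(-1−(-8/5)) + (-3)·(-8/5−8) + (8/5)·(8−(-1))) = ½·(6/5 + 144/5 + 72/5) = 111/5, so the M-coordinate is 3/5.
Check: 1/5 + 1/5 + 3/5 = 1.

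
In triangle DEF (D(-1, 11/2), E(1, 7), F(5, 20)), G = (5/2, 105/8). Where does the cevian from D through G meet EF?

Barycentric coordinates of G with respect to DEF: (1/4, 1/4, 1/2).
On side EF the D-coordinate is zero; dropping G's D-weight 1/4 and renormalizing the remaining 1/4 : 1/2 gives weights 1/3, 2/3 on E, F.
H = (1/3)·(1, 7) + (2/3)·(5, 20) = (11/3, 47/3).

(11/3, 47/3)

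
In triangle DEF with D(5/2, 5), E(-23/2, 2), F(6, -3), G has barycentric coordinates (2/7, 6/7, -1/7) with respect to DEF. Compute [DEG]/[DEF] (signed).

The signed ratio [DEG]/[DEF] equals the barycentric coordinate of G at vertex F, which is -1/7.

-1/7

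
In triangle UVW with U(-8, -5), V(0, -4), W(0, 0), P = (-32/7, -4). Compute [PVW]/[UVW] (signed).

[UVW] = ½·((-8)·(-4−0) + 0·(0−(-5)) + 0·(-5−(-4))) = ½·(32 + 0 + 0) = 16.
[PVW] = ½·((-32/7)·(-4−0) + 0·(0−(-4)) + 0·(-4−(-4))) = ½·(128/7 + 0 + 0) = 64/7, so the ratio is (64/7)/16 = 4/7.

4/7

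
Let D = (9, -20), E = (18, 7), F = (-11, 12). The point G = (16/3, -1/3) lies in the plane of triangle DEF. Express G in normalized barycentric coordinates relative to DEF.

(1/3, 1/3, 1/3)

Signed area of the reference triangle: [DEF] = ½·(9·(7−12) + 18·(12−(-20)) + (-11)·(-20−7)) = ½·(-45 + 576 + 297) = 414.
[GEF] = ½·((16/3)·(7−12) + 18·(12−(-1/3)) + (-11)·(-1/3−7)) = ½·(-80/3 + 222 + 242/3) = 138, so the D-coordinate is 138/414 = 1/3.
[DGF] = ½·(9·(-1/3−12) + (16/3)·(12−(-20)) + (-11)·(-20−(-1/3))) = ½·(-111 + 512/3 + 649/3) = 138, so the E-coordinate is 1/3.
[DEG] = ½·(9·(7−(-1/3)) + 18·(-1/3−(-20)) + (16/3)·(-20−7)) = ½·(66 + 354 − 144) = 138, so the F-coordinate is 1/3.
Check: 1/3 + 1/3 + 1/3 = 1.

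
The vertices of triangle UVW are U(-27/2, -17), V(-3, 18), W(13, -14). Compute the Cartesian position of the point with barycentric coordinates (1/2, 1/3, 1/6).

(-67/12, -29/6)

P = (1/2)·U + (1/3)·V + (1/6)·W.
x-coordinate: (1/2)·(-27/2) + (1/3)·(-3) + (1/6)·13 = -67/12.
y-coordinate: (1/2)·(-17) + (1/3)·18 + (1/6)·(-14) = -29/6.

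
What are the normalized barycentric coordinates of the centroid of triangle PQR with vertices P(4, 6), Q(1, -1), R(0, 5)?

(1/3, 1/3, 1/3)

The centroid is the average of the vertices, so each weight is 1/3.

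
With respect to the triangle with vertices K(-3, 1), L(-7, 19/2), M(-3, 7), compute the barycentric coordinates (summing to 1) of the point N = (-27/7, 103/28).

Signed area of the reference triangle: [KLM] = ½·((-3)·(19/2−7) + (-7)·(7−1) + (-3)·(1−(19/2))) = ½·(-15/2 − 42 + 51/2) = -12.
[NLM] = ½·((-27/7)·(19/2−7) + (-7)·(7−(103/28)) + (-3)·(103/28−(19/2))) = ½·(-135/14 − 93/4 + 489/28) = -54/7, so the K-coordinate is (-54/7)/(-12) = 9/14.
[KNM] = ½·((-3)·(103/28−7) + (-27/7)·(7−1) + (-3)·(1−(103/28))) = ½·(279/28 − 162/7 + 225/28) = -18/7, so the L-coordinate is 3/14.
[KLN] = ½·((-3)·(19/2−(103/28)) + (-7)·(103/28−1) + (-27/7)·(1−(19/2))) = ½·(-489/28 − 75/4 + 459/14) = -12/7, so the M-coordinate is 1/7.
Check: 9/14 + 3/14 + 1/7 = 1.

(9/14, 3/14, 1/7)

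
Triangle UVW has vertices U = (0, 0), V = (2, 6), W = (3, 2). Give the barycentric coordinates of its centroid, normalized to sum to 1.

(1/3, 1/3, 1/3)

The centroid is the average of the vertices, so each weight is 1/3.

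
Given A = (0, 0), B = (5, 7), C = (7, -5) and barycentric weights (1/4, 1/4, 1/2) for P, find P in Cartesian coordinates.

(19/4, -3/4)

P = (1/4)·A + (1/4)·B + (1/2)·C.
x-coordinate: (1/4)·0 + (1/4)·5 + (1/2)·7 = 19/4.
y-coordinate: (1/4)·0 + (1/4)·7 + (1/2)·(-5) = -3/4.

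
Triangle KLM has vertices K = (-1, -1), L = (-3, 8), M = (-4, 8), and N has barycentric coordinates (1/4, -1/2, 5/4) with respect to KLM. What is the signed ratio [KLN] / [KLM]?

5/4

The signed ratio [KLN]/[KLM] equals the barycentric coordinate of N at vertex M, which is 5/4.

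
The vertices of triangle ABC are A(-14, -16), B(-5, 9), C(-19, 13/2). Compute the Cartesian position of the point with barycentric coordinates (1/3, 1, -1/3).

P = (1/3)·A + 1·B + (-1/3)·C.
x-coordinate: (1/3)·(-14) + 1·(-5) + (-1/3)·(-19) = -10/3.
y-coordinate: (1/3)·(-16) + 1·9 + (-1/3)·(13/2) = 3/2.

(-10/3, 3/2)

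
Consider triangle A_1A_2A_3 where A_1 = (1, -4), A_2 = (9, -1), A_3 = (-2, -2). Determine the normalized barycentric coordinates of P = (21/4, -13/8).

Signed area of the reference triangle: [A_1A_2A_3] = ½·(1·(-1−(-2)) + 9·(-2−(-4)) + (-2)·(-4−(-1))) = ½·(1 + 18 + 6) = 25/2.
[PA_2A_3] = ½·((21/4)·(-1−(-2)) + 9·(-2−(-13/8)) + (-2)·(-13/8−(-1))) = ½·(21/4 − 27/8 + 5/4) = 25/16, so the A_1-coordinate is (25/16)/(25/2) = 1/8.
[A_1PA_3] = ½·(1·(-13/8−(-2)) + (21/4)·(-2−(-4)) + (-2)·(-4−(-13/8))) = ½·(3/8 + 21/2 + 19/4) = 125/16, so the A_2-coordinate is 5/8.
[A_1A_2P] = ½·(1·(-1−(-13/8)) + 9·(-13/8−(-4)) + (21/4)·(-4−(-1))) = ½·(5/8 + 171/8 − 63/4) = 25/8, so the A_3-coordinate is 1/4.

(1/8, 5/8, 1/4)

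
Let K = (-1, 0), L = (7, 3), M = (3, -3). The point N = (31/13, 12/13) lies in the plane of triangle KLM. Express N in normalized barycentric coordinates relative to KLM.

(7/13, 5/13, 1/13)

Signed area of the reference triangle: [KLM] = ½·((-1)·(3−(-3)) + 7·(-3−0) + 3·(0−3)) = ½·(-6 − 21 − 9) = -18.
[NLM] = ½·((31/13)·(3−(-3)) + 7·(-3−(12/13)) + 3·(12/13−3)) = ½·(186/13 − 357/13 − 81/13) = -126/13, so the K-coordinate is (-126/13)/(-18) = 7/13.
[KNM] = ½·((-1)·(12/13−(-3)) + (31/13)·(-3−0) + 3·(0−(12/13))) = ½·(-51/13 − 93/13 − 36/13) = -90/13, so the L-coordinate is 5/13.
[KLN] = ½·((-1)·(3−(12/13)) + 7·(12/13−0) + (31/13)·(0−3)) = ½·(-27/13 + 84/13 − 93/13) = -18/13, so the M-coordinate is 1/13.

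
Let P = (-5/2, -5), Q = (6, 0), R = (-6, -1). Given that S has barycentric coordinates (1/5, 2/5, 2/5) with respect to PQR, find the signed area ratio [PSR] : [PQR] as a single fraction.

2/5

The signed ratio [PSR]/[PQR] equals the barycentric coordinate of S at vertex Q, which is 2/5.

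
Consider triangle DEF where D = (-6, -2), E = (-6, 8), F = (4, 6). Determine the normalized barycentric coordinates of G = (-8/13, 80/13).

Signed area of the reference triangle: [DEF] = ½·((-6)·(8−6) + (-6)·(6−(-2)) + 4·(-2−8)) = ½·(-12 − 48 − 40) = -50.
[GEF] = ½·((-8/13)·(8−6) + (-6)·(6−(80/13)) + 4·(80/13−8)) = ½·(-16/13 + 12/13 − 96/13) = -50/13, so the D-coordinate is (-50/13)/(-50) = 1/13.
[DGF] = ½·((-6)·(80/13−6) + (-8/13)·(6−(-2)) + 4·(-2−(80/13))) = ½·(-12/13 − 64/13 − 424/13) = -250/13, so the E-coordinate is 5/13.
[DEG] = ½·((-6)·(8−(80/13)) + (-6)·(80/13−(-2)) + (-8/13)·(-2−8)) = ½·(-144/13 − 636/13 + 80/13) = -350/13, so the F-coordinate is 7/13.

(1/13, 5/13, 7/13)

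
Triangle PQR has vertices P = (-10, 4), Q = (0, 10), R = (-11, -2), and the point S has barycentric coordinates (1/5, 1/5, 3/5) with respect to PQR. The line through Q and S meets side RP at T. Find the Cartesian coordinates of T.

Line QS meets RP where the Q-coordinate vanishes; zeroing S's Q-weight and renormalizing leaves R, P-weights 3/5 : 1/5 → (3/4, 1/4).
So T = (3/4)·R + (1/4)·P = (-43/4, -1/2).

(-43/4, -1/2)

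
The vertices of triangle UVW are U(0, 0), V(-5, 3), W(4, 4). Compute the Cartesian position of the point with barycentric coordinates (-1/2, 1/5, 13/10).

P = (-1/2)·U + (1/5)·V + (13/10)·W.
x-coordinate: (-1/2)·0 + (1/5)·(-5) + (13/10)·4 = 21/5.
y-coordinate: (-1/2)·0 + (1/5)·3 + (13/10)·4 = 29/5.

(21/5, 29/5)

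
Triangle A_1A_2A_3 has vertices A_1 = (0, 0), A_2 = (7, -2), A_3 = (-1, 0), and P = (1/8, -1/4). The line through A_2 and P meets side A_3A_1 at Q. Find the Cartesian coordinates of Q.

Barycentric coordinates of P with respect to A_1A_2A_3: (1/8, 1/8, 3/4).
On side A_3A_1 the A_2-coordinate is zero; dropping P's A_2-weight 1/8 and renormalizing the remaining 3/4 : 1/8 gives weights 6/7, 1/7 on A_3, A_1.
Q = (6/7)·(-1, 0) + (1/7)·(0, 0) = (-6/7, 0).

(-6/7, 0)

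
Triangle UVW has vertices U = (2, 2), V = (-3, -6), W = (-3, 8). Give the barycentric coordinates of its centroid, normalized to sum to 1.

(1/3, 1/3, 1/3)

The centroid is the average of the vertices, so each weight is 1/3.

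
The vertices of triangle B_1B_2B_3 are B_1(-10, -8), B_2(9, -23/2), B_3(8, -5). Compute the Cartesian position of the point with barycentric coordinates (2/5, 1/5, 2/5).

M = (2/5)·B_1 + (1/5)·B_2 + (2/5)·B_3.
x-coordinate: (2/5)·(-10) + (1/5)·9 + (2/5)·8 = 1.
y-coordinate: (2/5)·(-8) + (1/5)·(-23/2) + (2/5)·(-5) = -15/2.

(1, -15/2)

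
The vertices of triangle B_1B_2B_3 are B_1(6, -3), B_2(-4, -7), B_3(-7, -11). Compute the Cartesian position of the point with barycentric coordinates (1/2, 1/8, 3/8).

(-1/8, -13/2)

M = (1/2)·B_1 + (1/8)·B_2 + (3/8)·B_3.
x-coordinate: (1/2)·6 + (1/8)·(-4) + (3/8)·(-7) = -1/8.
y-coordinate: (1/2)·(-3) + (1/8)·(-7) + (3/8)·(-11) = -13/2.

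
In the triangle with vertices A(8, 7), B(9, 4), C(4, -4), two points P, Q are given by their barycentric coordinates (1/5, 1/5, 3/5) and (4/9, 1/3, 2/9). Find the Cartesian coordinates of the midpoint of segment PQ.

Barycentric coordinates of the midpoint are the average: (29/90, 4/15, 37/90).
Converting: (29/90)·A + (4/15)·B + (37/90)·C = (298/45, 151/90).

(298/45, 151/90)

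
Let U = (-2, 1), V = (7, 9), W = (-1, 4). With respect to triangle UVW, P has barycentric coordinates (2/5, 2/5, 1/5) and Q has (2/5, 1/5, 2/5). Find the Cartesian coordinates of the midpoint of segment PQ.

Barycentric coordinates of the midpoint are the average: (2/5, 3/10, 3/10).
Converting: (2/5)·U + (3/10)·V + (3/10)·W = (1, 43/10).

(1, 43/10)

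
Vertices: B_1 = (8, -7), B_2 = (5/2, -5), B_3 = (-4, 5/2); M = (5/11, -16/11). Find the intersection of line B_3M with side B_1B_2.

(29/5, -31/5)

Barycentric coordinates of M with respect to B_1B_2B_3: (3/11, 2/11, 6/11).
On side B_1B_2 the B_3-coordinate is zero; dropping M's B_3-weight 6/11 and renormalizing the remaining 3/11 : 2/11 gives weights 3/5, 2/5 on B_1, B_2.
N = (3/5)·(8, -7) + (2/5)·(5/2, -5) = (29/5, -31/5).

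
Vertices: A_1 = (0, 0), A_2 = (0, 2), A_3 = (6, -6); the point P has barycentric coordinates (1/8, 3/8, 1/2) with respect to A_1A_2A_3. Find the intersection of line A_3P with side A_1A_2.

Line A_3P meets A_1A_2 where the A_3-coordinate vanishes; zeroing P's A_3-weight and renormalizing leaves A_1, A_2-weights 1/8 : 3/8 → (1/4, 3/4).
So Q = (1/4)·A_1 + (3/4)·A_2 = (0, 3/2).

(0, 3/2)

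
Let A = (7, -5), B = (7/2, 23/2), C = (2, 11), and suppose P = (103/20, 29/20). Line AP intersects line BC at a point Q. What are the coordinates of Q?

(19/8, 89/8)

Barycentric coordinates of P with respect to ABC: (3/5, 1/10, 3/10).
On side BC the A-coordinate is zero; dropping P's A-weight 3/5 and renormalizing the remaining 1/10 : 3/10 gives weights 1/4, 3/4 on B, C.
Q = (1/4)·(7/2, 23/2) + (3/4)·(2, 11) = (19/8, 89/8).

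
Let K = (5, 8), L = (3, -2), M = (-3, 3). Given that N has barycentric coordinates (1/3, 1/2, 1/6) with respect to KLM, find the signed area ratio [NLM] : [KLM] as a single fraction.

The signed ratio [NLM]/[KLM] equals the barycentric coordinate of N at vertex K, which is 1/3.

1/3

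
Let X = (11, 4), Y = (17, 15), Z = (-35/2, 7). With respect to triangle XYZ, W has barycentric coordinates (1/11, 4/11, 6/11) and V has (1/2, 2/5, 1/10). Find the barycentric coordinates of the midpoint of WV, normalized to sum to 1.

(13/44, 21/55, 71/220)

Since both coordinate triples sum to 1, the midpoint's barycentrics are the componentwise average.
(1/11+1/2)/2 = 13/44; similarly 21/55 and 71/220.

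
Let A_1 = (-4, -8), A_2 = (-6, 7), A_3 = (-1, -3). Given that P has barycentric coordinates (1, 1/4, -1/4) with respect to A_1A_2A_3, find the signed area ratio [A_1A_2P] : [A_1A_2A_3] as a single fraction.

The signed ratio [A_1A_2P]/[A_1A_2A_3] equals the barycentric coordinate of P at vertex A_3, which is -1/4.

-1/4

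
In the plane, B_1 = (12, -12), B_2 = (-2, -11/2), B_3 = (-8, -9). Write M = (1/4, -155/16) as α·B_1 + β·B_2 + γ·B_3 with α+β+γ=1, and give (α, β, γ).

Signed area of the reference triangle: [B_1B_2B_3] = ½·(12·(-11/2−(-9)) + (-2)·(-9−(-12)) + (-8)·(-12−(-11/2))) = ½·(42 − 6 + 52) = 44.
[MB_2B_3] = ½·((1/4)·(-11/2−(-9)) + (-2)·(-9−(-155/16)) + (-8)·(-155/16−(-11/2))) = ½·(7/8 − 11/8 + 67/2) = 33/2, so the B_1-coordinate is (33/2)/44 = 3/8.
[B_1MB_3] = ½·(12·(-155/16−(-9)) + (1/4)·(-9−(-12)) + (-8)·(-12−(-155/16))) = ½·(-33/4 + 3/4 + 37/2) = 11/2, so the B_2-coordinate is 1/8.
[B_1B_2M] = ½·(12·(-11/2−(-155/16)) + (-2)·(-155/16−(-12)) + (1/4)·(-12−(-11/2))) = ½·(201/4 − 37/8 − 13/8) = 22, so the B_3-coordinate is 1/2.
Check: 3/8 + 1/8 + 1/2 = 1.

(3/8, 1/8, 1/2)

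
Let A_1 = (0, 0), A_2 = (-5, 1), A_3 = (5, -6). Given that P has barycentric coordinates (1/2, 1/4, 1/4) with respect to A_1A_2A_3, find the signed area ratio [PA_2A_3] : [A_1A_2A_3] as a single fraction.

The signed ratio [PA_2A_3]/[A_1A_2A_3] equals the barycentric coordinate of P at vertex A_1, which is 1/2.

1/2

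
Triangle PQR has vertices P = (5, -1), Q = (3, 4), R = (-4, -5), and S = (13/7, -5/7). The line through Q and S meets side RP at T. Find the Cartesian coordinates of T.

Barycentric coordinates of S with respect to PQR: (3/7, 2/7, 2/7).
On side RP the Q-coordinate is zero; dropping S's Q-weight 2/7 and renormalizing the remaining 2/7 : 3/7 gives weights 2/5, 3/5 on R, P.
T = (2/5)·(-4, -5) + (3/5)·(5, -1) = (7/5, -13/5).

(7/5, -13/5)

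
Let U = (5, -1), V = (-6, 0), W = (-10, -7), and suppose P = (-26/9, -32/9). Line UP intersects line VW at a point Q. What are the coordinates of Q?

(-46/5, -28/5)

Barycentric coordinates of P with respect to UVW: (4/9, 1/9, 4/9).
On side VW the U-coordinate is zero; dropping P's U-weight 4/9 and renormalizing the remaining 1/9 : 4/9 gives weights 1/5, 4/5 on V, W.
Q = (1/5)·(-6, 0) + (4/5)·(-10, -7) = (-46/5, -28/5).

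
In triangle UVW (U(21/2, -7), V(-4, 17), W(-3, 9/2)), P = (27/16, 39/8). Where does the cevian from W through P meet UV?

(13/4, 5)

Barycentric coordinates of P with respect to UVW: (3/8, 3/8, 1/4).
On side UV the W-coordinate is zero; dropping P's W-weight 1/4 and renormalizing the remaining 3/8 : 3/8 gives weights 1/2, 1/2 on U, V.
Q = (1/2)·(21/2, -7) + (1/2)·(-4, 17) = (13/4, 5).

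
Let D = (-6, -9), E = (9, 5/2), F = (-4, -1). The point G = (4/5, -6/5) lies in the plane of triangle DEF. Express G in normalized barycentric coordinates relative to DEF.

Signed area of the reference triangle: [DEF] = ½·((-6)·(5/2−(-1)) + 9·(-1−(-9)) + (-4)·(-9−(5/2))) = ½·(-21 + 72 + 46) = 97/2.
[GEF] = ½·((4/5)·(5/2−(-1)) + 9·(-1−(-6/5)) + (-4)·(-6/5−(5/2))) = ½·(14/5 + 9/5 + 74/5) = 97/10, so the D-coordinate is (97/10)/(97/2) = 1/5.
[DGF] = ½·((-6)·(-6/5−(-1)) + (4/5)·(-1−(-9)) + (-4)·(-9−(-6/5))) = ½·(6/5 + 32/5 + 156/5) = 97/5, so the E-coordinate is 2/5.
[DEG] = ½·((-6)·(5/2−(-6/5)) + 9·(-6/5−(-9)) + (4/5)·(-9−(5/2))) = ½·(-111/5 + 351/5 − 46/5) = 97/5, so the F-coordinate is 2/5.

(1/5, 2/5, 2/5)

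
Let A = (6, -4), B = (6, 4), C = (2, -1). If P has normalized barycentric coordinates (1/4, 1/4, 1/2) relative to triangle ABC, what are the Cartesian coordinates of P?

(4, -1/2)

P = (1/4)·A + (1/4)·B + (1/2)·C.
x-coordinate: (1/4)·6 + (1/4)·6 + (1/2)·2 = 4.
y-coordinate: (1/4)·(-4) + (1/4)·4 + (1/2)·(-1) = -1/2.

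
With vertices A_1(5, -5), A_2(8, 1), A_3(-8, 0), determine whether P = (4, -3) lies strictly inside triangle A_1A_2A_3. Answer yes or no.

Barycentric coordinates of P: (20/31, 7/31, 4/31).
The three coordinates are positive, positive, positive; a point is interior exactly when all three are positive.

yes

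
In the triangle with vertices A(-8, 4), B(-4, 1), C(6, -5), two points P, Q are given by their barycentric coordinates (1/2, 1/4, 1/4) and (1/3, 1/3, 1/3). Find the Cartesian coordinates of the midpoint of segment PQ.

Barycentric coordinates of the midpoint are the average: (5/12, 7/24, 7/24).
Converting: (5/12)·A + (7/24)·B + (7/24)·C = (-11/4, 1/2).

(-11/4, 1/2)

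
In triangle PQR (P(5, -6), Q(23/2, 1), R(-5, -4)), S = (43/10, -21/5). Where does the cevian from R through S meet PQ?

(53/8, -17/4)

Barycentric coordinates of S with respect to PQR: (3/5, 1/5, 1/5).
On side PQ the R-coordinate is zero; dropping S's R-weight 1/5 and renormalizing the remaining 3/5 : 1/5 gives weights 3/4, 1/4 on P, Q.
T = (3/4)·(5, -6) + (1/4)·(23/2, 1) = (53/8, -17/4).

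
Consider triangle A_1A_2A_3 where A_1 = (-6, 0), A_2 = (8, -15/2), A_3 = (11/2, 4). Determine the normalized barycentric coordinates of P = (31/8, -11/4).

Signed area of the reference triangle: [A_1A_2A_3] = ½·((-6)·(-15/2−4) + 8·(4−0) + (11/2)·(0−(-15/2))) = ½·(69 + 32 + 165/4) = 569/8.
[PA_2A_3] = ½·((31/8)·(-15/2−4) + 8·(4−(-11/4)) + (11/2)·(-11/4−(-15/2))) = ½·(-713/16 + 54 + 209/8) = 569/32, so the A_1-coordinate is (569/32)/(569/8) = 1/4.
[A_1PA_3] = ½·((-6)·(-11/4−4) + (31/8)·(4−0) + (11/2)·(0−(-11/4))) = ½·(81/2 + 31/2 + 121/8) = 569/16, so the A_2-coordinate is 1/2.
[A_1A_2P] = ½·((-6)·(-15/2−(-11/4)) + 8·(-11/4−0) + (31/8)·(0−(-15/2))) = ½·(57/2 − 22 + 465/16) = 569/32, so the A_3-coordinate is 1/4.

(1/4, 1/2, 1/4)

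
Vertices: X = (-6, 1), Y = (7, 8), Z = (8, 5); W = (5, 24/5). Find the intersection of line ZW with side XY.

(1/2, 9/2)

Barycentric coordinates of W with respect to XYZ: (1/5, 1/5, 3/5).
On side XY the Z-coordinate is zero; dropping W's Z-weight 3/5 and renormalizing the remaining 1/5 : 1/5 gives weights 1/2, 1/2 on X, Y.
V = (1/2)·(-6, 1) + (1/2)·(7, 8) = (1/2, 9/2).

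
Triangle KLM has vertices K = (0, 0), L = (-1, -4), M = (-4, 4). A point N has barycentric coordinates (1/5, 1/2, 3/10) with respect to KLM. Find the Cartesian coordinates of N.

N = (1/5)·K + (1/2)·L + (3/10)·M.
x-coordinate: (1/5)·0 + (1/2)·(-1) + (3/10)·(-4) = -17/10.
y-coordinate: (1/5)·0 + (1/2)·(-4) + (3/10)·4 = -4/5.

(-17/10, -4/5)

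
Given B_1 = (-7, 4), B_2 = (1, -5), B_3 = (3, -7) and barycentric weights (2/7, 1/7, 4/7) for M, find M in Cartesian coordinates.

M = (2/7)·B_1 + (1/7)·B_2 + (4/7)·B_3.
x-coordinate: (2/7)·(-7) + (1/7)·1 + (4/7)·3 = -1/7.
y-coordinate: (2/7)·4 + (1/7)·(-5) + (4/7)·(-7) = -25/7.

(-1/7, -25/7)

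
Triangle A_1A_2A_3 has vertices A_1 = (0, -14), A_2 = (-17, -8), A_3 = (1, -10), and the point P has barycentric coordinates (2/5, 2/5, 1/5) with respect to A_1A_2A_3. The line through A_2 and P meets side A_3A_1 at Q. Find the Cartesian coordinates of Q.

(1/3, -38/3)

Line A_2P meets A_3A_1 where the A_2-coordinate vanishes; zeroing P's A_2-weight and renormalizing leaves A_3, A_1-weights 1/5 : 2/5 → (1/3, 2/3).
So Q = (1/3)·A_3 + (2/3)·A_1 = (1/3, -38/3).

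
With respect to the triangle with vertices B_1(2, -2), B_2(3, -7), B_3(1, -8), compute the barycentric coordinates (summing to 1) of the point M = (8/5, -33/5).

Signed area of the reference triangle: [B_1B_2B_3] = ½·(2·(-7−(-8)) + 3·(-8−(-2)) + 1·(-2−(-7))) = ½·(2 − 18 + 5) = -11/2.
[MB_2B_3] = ½·((8/5)·(-7−(-8)) + 3·(-8−(-33/5)) + 1·(-33/5−(-7))) = ½·(8/5 − 21/5 + 2/5) = -11/10, so the B_1-coordinate is (-11/10)/(-11/2) = 1/5.
[B_1MB_3] = ½·(2·(-33/5−(-8)) + (8/5)·(-8−(-2)) + 1·(-2−(-33/5))) = ½·(14/5 − 48/5 + 23/5) = -11/10, so the B_2-coordinate is 1/5.
[B_1B_2M] = ½·(2·(-7−(-33/5)) + 3·(-33/5−(-2)) + (8/5)·(-2−(-7))) = ½·(-4/5 − 69/5 + 8) = -33/10, so the B_3-coordinate is 3/5.
Check: 1/5 + 1/5 + 3/5 = 1.

(1/5, 1/5, 3/5)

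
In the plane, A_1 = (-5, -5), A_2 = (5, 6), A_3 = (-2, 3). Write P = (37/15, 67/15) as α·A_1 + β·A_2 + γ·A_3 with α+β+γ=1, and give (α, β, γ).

(1/15, 2/3, 4/15)

Signed area of the reference triangle: [A_1A_2A_3] = ½·((-5)·(6−3) + 5·(3−(-5)) + (-2)·(-5−6)) = ½·(-15 + 40 + 22) = 47/2.
[PA_2A_3] = ½·((37/15)·(6−3) + 5·(3−(67/15)) + (-2)·(67/15−6)) = ½·(37/5 − 22/3 + 46/15) = 47/30, so the A_1-coordinate is (47/30)/(47/2) = 1/15.
[A_1PA_3] = ½·((-5)·(67/15−3) + (37/15)·(3−(-5)) + (-2)·(-5−(67/15))) = ½·(-22/3 + 296/15 + 284/15) = 47/3, so the A_2-coordinate is 2/3.
[A_1A_2P] = ½·((-5)·(6−(67/15)) + 5·(67/15−(-5)) + (37/15)·(-5−6)) = ½·(-23/3 + 142/3 − 407/15) = 94/15, so the A_3-coordinate is 4/15.
Check: 1/15 + 2/3 + 4/15 = 1.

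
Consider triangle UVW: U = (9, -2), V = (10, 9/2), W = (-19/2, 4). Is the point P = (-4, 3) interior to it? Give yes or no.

yes

Barycentric coordinates of P: (89/505, 58/505, 358/505).
The three coordinates are positive, positive, positive; a point is interior exactly when all three are positive.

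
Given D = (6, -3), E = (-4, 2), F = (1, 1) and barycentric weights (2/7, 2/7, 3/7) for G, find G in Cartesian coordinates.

(1, 1/7)

G = (2/7)·D + (2/7)·E + (3/7)·F.
x-coordinate: (2/7)·6 + (2/7)·(-4) + (3/7)·1 = 1.
y-coordinate: (2/7)·(-3) + (2/7)·2 + (3/7)·1 = 1/7.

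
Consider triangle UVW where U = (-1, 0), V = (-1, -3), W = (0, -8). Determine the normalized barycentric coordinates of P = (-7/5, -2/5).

(1/5, 6/5, -2/5)

Signed area of the reference triangle: [UVW] = ½·((-1)·(-3−(-8)) + (-1)·(-8−0) + 0·(0−(-3))) = ½·(-5 + 8 + 0) = 3/2.
[PVW] = ½·((-7/5)·(-3−(-8)) + (-1)·(-8−(-2/5)) + 0·(-2/5−(-3))) = ½·(-7 + 38/5 + 0) = 3/10, so the U-coordinate is (3/10)/(3/2) = 1/5.
[UPW] = ½·((-1)·(-2/5−(-8)) + (-7/5)·(-8−0) + 0·(0−(-2/5))) = ½·(-38/5 + 56/5 + 0) = 9/5, so the V-coordinate is 6/5.
[UVP] = ½·((-1)·(-3−(-2/5)) + (-1)·(-2/5−0) + (-7/5)·(0−(-3))) = ½·(13/5 + 2/5 − 21/5) = -3/5, so the W-coordinate is -2/5.
Check: 1/5 + 6/5 − 2/5 = 1.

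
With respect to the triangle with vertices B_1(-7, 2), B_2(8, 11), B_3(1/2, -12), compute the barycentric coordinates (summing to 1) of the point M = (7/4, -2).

Signed area of the reference triangle: [B_1B_2B_3] = ½·((-7)·(11−(-12)) + 8·(-12−2) + (1/2)·(2−11)) = ½·(-161 − 112 − 9/2) = -555/4.
[MB_2B_3] = ½·((7/4)·(11−(-12)) + 8·(-12−(-2)) + (1/2)·(-2−11)) = ½·(161/4 − 80 − 13/2) = -185/8, so the B_1-coordinate is (-185/8)/(-555/4) = 1/6.
[B_1MB_3] = ½·((-7)·(-2−(-12)) + (7/4)·(-12−2) + (1/2)·(2−(-2))) = ½·(-70 − 49/2 + 2) = -185/4, so the B_2-coordinate is 1/3.
[B_1B_2M] = ½·((-7)·(11−(-2)) + 8·(-2−2) + (7/4)·(2−11)) = ½·(-91 − 32 − 63/4) = -555/8, so the B_3-coordinate is 1/2.

(1/6, 1/3, 1/2)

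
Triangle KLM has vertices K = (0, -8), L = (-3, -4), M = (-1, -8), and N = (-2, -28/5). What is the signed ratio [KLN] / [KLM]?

1/5

[KLM] = ½·(0·(-4−(-8)) + (-3)·(-8−(-8)) + (-1)·(-8−(-4))) = ½·(0 + 0 + 4) = 2.
[KLN] = ½·(0·(-4−(-28/5)) + (-3)·(-28/5−(-8)) + (-2)·(-8−(-4))) = ½·(0 − 36/5 + 8) = 2/5, so the ratio is (2/5)/2 = 1/5.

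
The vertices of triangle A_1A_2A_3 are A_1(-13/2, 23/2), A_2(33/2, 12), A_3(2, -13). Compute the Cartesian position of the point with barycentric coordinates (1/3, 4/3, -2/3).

P = (1/3)·A_1 + (4/3)·A_2 + (-2/3)·A_3.
x-coordinate: (1/3)·(-13/2) + (4/3)·(33/2) + (-2/3)·2 = 37/2.
y-coordinate: (1/3)·(23/2) + (4/3)·12 + (-2/3)·(-13) = 57/2.

(37/2, 57/2)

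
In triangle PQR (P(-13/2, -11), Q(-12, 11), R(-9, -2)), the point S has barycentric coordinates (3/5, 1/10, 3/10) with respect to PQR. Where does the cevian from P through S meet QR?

Line PS meets QR where the P-coordinate vanishes; zeroing S's P-weight and renormalizing leaves Q, R-weights 1/10 : 3/10 → (1/4, 3/4).
So T = (1/4)·Q + (3/4)·R = (-39/4, 5/4).

(-39/4, 5/4)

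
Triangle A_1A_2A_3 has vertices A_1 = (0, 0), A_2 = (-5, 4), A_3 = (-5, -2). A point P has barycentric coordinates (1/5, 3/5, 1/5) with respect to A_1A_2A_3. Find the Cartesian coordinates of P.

P = (1/5)·A_1 + (3/5)·A_2 + (1/5)·A_3.
x-coordinate: (1/5)·0 + (3/5)·(-5) + (1/5)·(-5) = -4.
y-coordinate: (1/5)·0 + (3/5)·4 + (1/5)·(-2) = 2.

(-4, 2)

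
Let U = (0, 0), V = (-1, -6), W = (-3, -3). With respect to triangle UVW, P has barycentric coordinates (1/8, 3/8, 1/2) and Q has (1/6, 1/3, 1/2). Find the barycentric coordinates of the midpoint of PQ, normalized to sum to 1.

Since both coordinate triples sum to 1, the midpoint's barycentrics are the componentwise average.
(1/8+1/6)/2 = 7/48; similarly 17/48 and 1/2.

(7/48, 17/48, 1/2)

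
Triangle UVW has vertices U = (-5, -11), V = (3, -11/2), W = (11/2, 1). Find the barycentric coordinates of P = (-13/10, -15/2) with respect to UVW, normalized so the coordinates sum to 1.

Signed area of the reference triangle: [UVW] = ½·((-5)·(-11/2−1) + 3·(1−(-11)) + (11/2)·(-11−(-11/2))) = ½·(65/2 + 36 − 121/4) = 153/8.
[PVW] = ½·((-13/10)·(-11/2−1) + 3·(1−(-15/2)) + (11/2)·(-15/2−(-11/2))) = ½·(169/20 + 51/2 − 11) = 459/40, so the U-coordinate is (459/40)/(153/8) = 3/5.
[UPW] = ½·((-5)·(-15/2−1) + (-13/10)·(1−(-11)) + (11/2)·(-11−(-15/2))) = ½·(85/2 − 78/5 − 77/4) = 153/40, so the V-coordinate is 1/5.
[UVP] = ½·((-5)·(-11/2−(-15/2)) + 3·(-15/2−(-11)) + (-13/10)·(-11−(-11/2))) = ½·(-10 + 21/2 + 143/20) = 153/40, so the W-coordinate is 1/5.

(3/5, 1/5, 1/5)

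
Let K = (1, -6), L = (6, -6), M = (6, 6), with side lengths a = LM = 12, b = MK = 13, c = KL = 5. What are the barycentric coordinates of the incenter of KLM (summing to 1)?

The incenter has barycentric coordinates proportional to the opposite side lengths: (12 : 13 : 5).
Normalizing by 12+13+5 = 30 gives (2/5, 13/30, 1/6).

(2/5, 13/30, 1/6)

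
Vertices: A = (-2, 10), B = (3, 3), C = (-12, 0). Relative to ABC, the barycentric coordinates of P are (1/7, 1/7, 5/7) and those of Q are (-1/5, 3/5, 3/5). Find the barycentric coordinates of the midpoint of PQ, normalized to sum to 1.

(-1/35, 13/35, 23/35)

Since both coordinate triples sum to 1, the midpoint's barycentrics are the componentwise average.
(1/7+-1/5)/2 = -1/35; similarly 13/35 and 23/35.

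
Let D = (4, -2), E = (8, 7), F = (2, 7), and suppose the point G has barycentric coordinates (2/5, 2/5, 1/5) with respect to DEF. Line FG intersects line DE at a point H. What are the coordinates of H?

Line FG meets DE where the F-coordinate vanishes; zeroing G's F-weight and renormalizing leaves D, E-weights 2/5 : 2/5 → (1/2, 1/2).
So H = (1/2)·D + (1/2)·E = (6, 5/2).

(6, 5/2)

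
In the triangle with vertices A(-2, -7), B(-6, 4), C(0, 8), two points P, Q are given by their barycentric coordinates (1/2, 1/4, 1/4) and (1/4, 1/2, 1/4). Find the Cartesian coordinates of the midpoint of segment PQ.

Barycentric coordinates of the midpoint are the average: (3/8, 3/8, 1/4).
Converting: (3/8)·A + (3/8)·B + (1/4)·C = (-3, 7/8).

(-3, 7/8)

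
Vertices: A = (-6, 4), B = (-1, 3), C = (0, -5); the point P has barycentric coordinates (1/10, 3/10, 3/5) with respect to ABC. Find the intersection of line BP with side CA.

Line BP meets CA where the B-coordinate vanishes; zeroing P's B-weight and renormalizing leaves C, A-weights 3/5 : 1/10 → (6/7, 1/7).
So Q = (6/7)·C + (1/7)·A = (-6/7, -26/7).

(-6/7, -26/7)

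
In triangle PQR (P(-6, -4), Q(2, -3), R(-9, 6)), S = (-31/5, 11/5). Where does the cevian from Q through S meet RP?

Barycentric coordinates of S with respect to PQR: (1/5, 1/5, 3/5).
On side RP the Q-coordinate is zero; dropping S's Q-weight 1/5 and renormalizing the remaining 3/5 : 1/5 gives weights 3/4, 1/4 on R, P.
T = (3/4)·(-9, 6) + (1/4)·(-6, -4) = (-33/4, 7/2).

(-33/4, 7/2)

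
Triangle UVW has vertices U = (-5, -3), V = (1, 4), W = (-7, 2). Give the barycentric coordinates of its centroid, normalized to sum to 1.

The centroid is the average of the vertices, so each weight is 1/3.

(1/3, 1/3, 1/3)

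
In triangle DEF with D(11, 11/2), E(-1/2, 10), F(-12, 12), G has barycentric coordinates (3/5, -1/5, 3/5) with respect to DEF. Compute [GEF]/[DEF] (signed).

The signed ratio [GEF]/[DEF] equals the barycentric coordinate of G at vertex D, which is 3/5.

3/5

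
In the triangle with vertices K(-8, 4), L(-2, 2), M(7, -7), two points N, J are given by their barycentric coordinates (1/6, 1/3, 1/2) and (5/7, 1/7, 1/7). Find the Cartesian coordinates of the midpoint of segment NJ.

(-7/4, -1/84)

Barycentric coordinates of the midpoint are the average: (37/84, 5/21, 9/28).
Converting: (37/84)·K + (5/21)·L + (9/28)·M = (-7/4, -1/84).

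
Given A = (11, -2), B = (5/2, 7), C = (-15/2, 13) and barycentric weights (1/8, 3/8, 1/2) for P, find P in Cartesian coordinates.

(-23/16, 71/8)

P = (1/8)·A + (3/8)·B + (1/2)·C.
x-coordinate: (1/8)·11 + (3/8)·(5/2) + (1/2)·(-15/2) = -23/16.
y-coordinate: (1/8)·(-2) + (3/8)·7 + (1/2)·13 = 71/8.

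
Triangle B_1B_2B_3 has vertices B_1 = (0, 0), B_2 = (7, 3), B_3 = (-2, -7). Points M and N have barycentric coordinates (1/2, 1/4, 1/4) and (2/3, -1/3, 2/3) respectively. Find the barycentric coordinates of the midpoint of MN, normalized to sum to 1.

(7/12, -1/24, 11/24)

Since both coordinate triples sum to 1, the midpoint's barycentrics are the componentwise average.
(1/2+2/3)/2 = 7/12; similarly -1/24 and 11/24.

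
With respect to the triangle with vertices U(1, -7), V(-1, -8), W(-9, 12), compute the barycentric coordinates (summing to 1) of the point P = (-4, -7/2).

Signed area of the reference triangle: [UVW] = ½·(1·(-8−12) + (-1)·(12−(-7)) + (-9)·(-7−(-8))) = ½·(-20 − 19 − 9) = -24.
[PVW] = ½·((-4)·(-8−12) + (-1)·(12−(-7/2)) + (-9)·(-7/2−(-8))) = ½·(80 − 31/2 − 81/2) = 12, so the U-coordinate is 12/(-24) = -1/2.
[UPW] = ½·(1·(-7/2−12) + (-4)·(12−(-7)) + (-9)·(-7−(-7/2))) = ½·(-31/2 − 76 + 63/2) = -30, so the V-coordinate is 5/4.
[UVP] = ½·(1·(-8−(-7/2)) + (-1)·(-7/2−(-7)) + (-4)·(-7−(-8))) = ½·(-9/2 − 7/2 − 4) = -6, so the W-coordinate is 1/4.
Check: -1/2 + 5/4 + 1/4 = 1.

(-1/2, 5/4, 1/4)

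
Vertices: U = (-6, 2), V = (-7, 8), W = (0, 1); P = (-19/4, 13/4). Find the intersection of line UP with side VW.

(-7/2, 9/2)

Barycentric coordinates of P with respect to UVW: (1/2, 1/4, 1/4).
On side VW the U-coordinate is zero; dropping P's U-weight 1/2 and renormalizing the remaining 1/4 : 1/4 gives weights 1/2, 1/2 on V, W.
Q = (1/2)·(-7, 8) + (1/2)·(0, 1) = (-7/2, 9/2).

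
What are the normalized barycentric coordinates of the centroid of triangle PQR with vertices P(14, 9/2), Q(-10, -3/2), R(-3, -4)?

(1/3, 1/3, 1/3)

The centroid is the average of the vertices, so each weight is 1/3.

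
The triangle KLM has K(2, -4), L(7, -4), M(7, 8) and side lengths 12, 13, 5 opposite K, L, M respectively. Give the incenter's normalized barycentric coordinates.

(2/5, 13/30, 1/6)

The incenter has barycentric coordinates proportional to the opposite side lengths: (12 : 13 : 5).
Normalizing by 12+13+5 = 30 gives (2/5, 13/30, 1/6).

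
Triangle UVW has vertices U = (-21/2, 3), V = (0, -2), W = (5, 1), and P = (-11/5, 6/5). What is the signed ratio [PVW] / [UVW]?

[UVW] = ½·((-21/2)·(-2−1) + 0·(1−3) + 5·(3−(-2))) = ½·(63/2 + 0 + 25) = 113/4.
[PVW] = ½·((-11/5)·(-2−1) + 0·(1−(6/5)) + 5·(6/5−(-2))) = ½·(33/5 + 0 + 16) = 113/10, so the ratio is (113/10)/(113/4) = 2/5.

2/5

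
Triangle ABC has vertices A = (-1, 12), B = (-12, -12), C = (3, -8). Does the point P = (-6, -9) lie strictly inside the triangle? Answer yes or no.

Barycentric coordinates of P: (21/316, 46/79, 111/316).
The three coordinates are positive, positive, positive; a point is interior exactly when all three are positive.

yes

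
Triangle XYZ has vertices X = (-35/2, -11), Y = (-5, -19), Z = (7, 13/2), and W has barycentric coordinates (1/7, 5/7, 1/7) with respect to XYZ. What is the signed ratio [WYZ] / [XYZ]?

The signed ratio [WYZ]/[XYZ] equals the barycentric coordinate of W at vertex X, which is 1/7.

1/7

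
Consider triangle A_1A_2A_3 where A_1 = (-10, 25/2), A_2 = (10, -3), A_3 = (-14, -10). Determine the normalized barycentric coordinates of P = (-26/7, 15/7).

(3/7, 5/14, 3/14)

Signed area of the reference triangle: [A_1A_2A_3] = ½·((-10)·(-3−(-10)) + 10·(-10−(25/2)) + (-14)·(25/2−(-3))) = ½·(-70 − 225 − 217) = -256.
[PA_2A_3] = ½·((-26/7)·(-3−(-10)) + 10·(-10−(15/7)) + (-14)·(15/7−(-3))) = ½·(-26 − 850/7 − 72) = -768/7, so the A_1-coordinate is (-768/7)/(-256) = 3/7.
[A_1PA_3] = ½·((-10)·(15/7−(-10)) + (-26/7)·(-10−(25/2)) + (-14)·(25/2−(15/7))) = ½·(-850/7 + 585/7 − 145) = -640/7, so the A_2-coordinate is 5/14.
[A_1A_2P] = ½·((-10)·(-3−(15/7)) + 10·(15/7−(25/2)) + (-26/7)·(25/2−(-3))) = ½·(360/7 − 725/7 − 403/7) = -384/7, so the A_3-coordinate is 3/14.
Check: 3/7 + 5/14 + 3/14 = 1.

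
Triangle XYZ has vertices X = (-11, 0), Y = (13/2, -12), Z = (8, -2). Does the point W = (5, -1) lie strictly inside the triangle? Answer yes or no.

no

Barycentric coordinates of W: (63/386, -13/193, 349/386).
The three coordinates are positive, negative, positive; a point is interior exactly when all three are positive.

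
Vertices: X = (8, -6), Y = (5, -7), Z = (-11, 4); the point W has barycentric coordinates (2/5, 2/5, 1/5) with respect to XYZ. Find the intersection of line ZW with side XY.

(13/2, -13/2)

Line ZW meets XY where the Z-coordinate vanishes; zeroing W's Z-weight and renormalizing leaves X, Y-weights 2/5 : 2/5 → (1/2, 1/2).
So V = (1/2)·X + (1/2)·Y = (13/2, -13/2).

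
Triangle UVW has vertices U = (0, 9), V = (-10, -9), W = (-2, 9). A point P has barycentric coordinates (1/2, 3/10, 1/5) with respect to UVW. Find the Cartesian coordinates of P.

(-17/5, 18/5)

P = (1/2)·U + (3/10)·V + (1/5)·W.
x-coordinate: (1/2)·0 + (3/10)·(-10) + (1/5)·(-2) = -17/5.
y-coordinate: (1/2)·9 + (3/10)·(-9) + (1/5)·9 = 18/5.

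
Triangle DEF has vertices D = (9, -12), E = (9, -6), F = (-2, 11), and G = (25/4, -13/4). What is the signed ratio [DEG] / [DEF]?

[DEF] = ½·(9·(-6−11) + 9·(11−(-12)) + (-2)·(-12−(-6))) = ½·(-153 + 207 + 12) = 33.
[DEG] = ½·(9·(-6−(-13/4)) + 9·(-13/4−(-12)) + (25/4)·(-12−(-6))) = ½·(-99/4 + 315/4 − 75/2) = 33/4, so the ratio is (33/4)/33 = 1/4.

1/4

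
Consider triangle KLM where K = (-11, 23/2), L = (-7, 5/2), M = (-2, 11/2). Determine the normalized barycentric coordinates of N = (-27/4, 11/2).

Signed area of the reference triangle: [KLM] = ½·((-11)·(5/2−(11/2)) + (-7)·(11/2−(23/2)) + (-2)·(23/2−(5/2))) = ½·(33 + 42 − 18) = 57/2.
[NLM] = ½·((-27/4)·(5/2−(11/2)) + (-7)·(11/2−(11/2)) + (-2)·(11/2−(5/2))) = ½·(81/4 + 0 − 6) = 57/8, so the K-coordinate is (57/8)/(57/2) = 1/4.
[KNM] = ½·((-11)·(11/2−(11/2)) + (-27/4)·(11/2−(23/2)) + (-2)·(23/2−(11/2))) = ½·(0 + 81/2 − 12) = 57/4, so the L-coordinate is 1/2.
[KLN] = ½·((-11)·(5/2−(11/2)) + (-7)·(11/2−(23/2)) + (-27/4)·(23/2−(5/2))) = ½·(33 + 42 − 243/4) = 57/8, so the M-coordinate is 1/4.
Check: 1/4 + 1/2 + 1/4 = 1.

(1/4, 1/2, 1/4)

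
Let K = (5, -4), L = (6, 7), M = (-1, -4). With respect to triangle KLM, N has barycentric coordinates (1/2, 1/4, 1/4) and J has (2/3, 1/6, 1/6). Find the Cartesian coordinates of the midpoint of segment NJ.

(95/24, -41/24)

Barycentric coordinates of the midpoint are the average: (7/12, 5/24, 5/24).
Converting: (7/12)·K + (5/24)·L + (5/24)·M = (95/24, -41/24).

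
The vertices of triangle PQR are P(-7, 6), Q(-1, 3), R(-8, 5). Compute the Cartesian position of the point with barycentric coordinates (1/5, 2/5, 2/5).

(-5, 22/5)

S = (1/5)·P + (2/5)·Q + (2/5)·R.
x-coordinate: (1/5)·(-7) + (2/5)·(-1) + (2/5)·(-8) = -5.
y-coordinate: (1/5)·6 + (2/5)·3 + (2/5)·5 = 22/5.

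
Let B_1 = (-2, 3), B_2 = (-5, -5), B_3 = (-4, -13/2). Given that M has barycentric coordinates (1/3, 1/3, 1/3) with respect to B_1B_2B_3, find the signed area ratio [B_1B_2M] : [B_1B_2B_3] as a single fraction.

The signed ratio [B_1B_2M]/[B_1B_2B_3] equals the barycentric coordinate of M at vertex B_3, which is 1/3.

1/3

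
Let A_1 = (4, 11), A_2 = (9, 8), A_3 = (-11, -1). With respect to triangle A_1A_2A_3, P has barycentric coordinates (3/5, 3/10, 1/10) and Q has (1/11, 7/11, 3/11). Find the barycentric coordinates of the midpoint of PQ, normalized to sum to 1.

(19/55, 103/220, 41/220)

Since both coordinate triples sum to 1, the midpoint's barycentrics are the componentwise average.
(3/5+1/11)/2 = 19/55; similarly 103/220 and 41/220.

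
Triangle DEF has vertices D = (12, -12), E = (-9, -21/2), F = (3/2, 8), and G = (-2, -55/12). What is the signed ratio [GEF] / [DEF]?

1/6

[DEF] = ½·(12·(-21/2−8) + (-9)·(8−(-12)) + (3/2)·(-12−(-21/2))) = ½·(-222 − 180 − 9/4) = -1617/8.
[GEF] = ½·((-2)·(-21/2−8) + (-9)·(8−(-55/12)) + (3/2)·(-55/12−(-21/2))) = ½·(37 − 453/4 + 71/8) = -539/16, so the ratio is (-539/16)/(-1617/8) = 1/6.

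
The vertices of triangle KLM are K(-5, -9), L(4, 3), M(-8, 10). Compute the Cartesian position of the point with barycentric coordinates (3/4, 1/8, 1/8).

N = (3/4)·K + (1/8)·L + (1/8)·M.
x-coordinate: (3/4)·(-5) + (1/8)·4 + (1/8)·(-8) = -17/4.
y-coordinate: (3/4)·(-9) + (1/8)·3 + (1/8)·10 = -41/8.

(-17/4, -41/8)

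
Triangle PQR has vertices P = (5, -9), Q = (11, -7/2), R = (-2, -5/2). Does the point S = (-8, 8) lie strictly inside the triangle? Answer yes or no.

Barycentric coordinates of S: (-261/155, 69/155, 347/155).
The three coordinates are negative, positive, positive; a point is interior exactly when all three are positive.

no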